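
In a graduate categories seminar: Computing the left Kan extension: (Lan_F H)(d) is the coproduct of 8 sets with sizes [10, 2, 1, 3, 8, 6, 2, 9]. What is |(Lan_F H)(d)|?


Pointwise, the left Kan extension (Lan_F H)(d) is the colimit, indexed
by the comma category (F downarrow d), of H composed with the
projection (F downarrow d) -> C. Here that colimit is given
as a coproduct (disjoint union) of sets, so its cardinality is the
sum of the sizes of the summands.
Coproduct of sets with sizes: 10 + 2 + 1 + 3 + 8 + 6 + 2 + 9
= 41

41


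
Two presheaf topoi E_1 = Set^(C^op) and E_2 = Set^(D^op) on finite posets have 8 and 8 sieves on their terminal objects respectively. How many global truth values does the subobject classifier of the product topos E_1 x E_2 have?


In a product of presheaf topoi E_1 x E_2, the subobject classifier
is Omega = Omega_1 x Omega_2 (componentwise), so
|Omega(top)| = |Omega_1(top_1)| * |Omega_2(top_2)|.
= 8 * 8 = 64.

64


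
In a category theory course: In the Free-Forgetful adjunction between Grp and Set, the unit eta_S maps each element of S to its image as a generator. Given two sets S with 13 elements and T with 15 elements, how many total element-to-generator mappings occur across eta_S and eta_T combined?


The unit eta_X: X -> U(F(X)) of the Free-Forgetful adjunction
maps each element of X to a generator of F(X). For X = S + T (disjoint
union in Set), |S + T| = |S| + |T|.
Total mappings = 13 + 15 = 28.

28


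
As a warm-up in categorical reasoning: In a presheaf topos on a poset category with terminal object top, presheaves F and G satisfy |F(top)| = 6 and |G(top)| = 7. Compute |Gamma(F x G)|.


Global sections of a presheaf on a poset with terminal top satisfy
Gamma(H) ~ H(top). Presheaves admit pointwise products, so
(F x G)(top) = F(top) x G(top) (Cartesian product).
|Gamma(F x G)| = |F(top)| * |G(top)| = 6 * 7 = 42.

42


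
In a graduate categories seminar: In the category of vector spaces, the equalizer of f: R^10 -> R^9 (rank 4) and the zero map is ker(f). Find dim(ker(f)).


The equalizer of f and the zero map is ker(f).
By the rank-nullity theorem: dim(ker(f)) = dim(domain) - rank(f).
dim(ker(f)) = 10 - 4 = 6

6


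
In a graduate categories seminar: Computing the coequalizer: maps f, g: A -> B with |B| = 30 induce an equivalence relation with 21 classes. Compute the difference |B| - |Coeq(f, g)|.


The coequalizer Coeq(f, g) = B / ~ has one element per equivalence class.
|B| = 30, |Coeq(f, g)| = 21.
|B| - |Coeq(f, g)| = 30 - 21 = 9.

9


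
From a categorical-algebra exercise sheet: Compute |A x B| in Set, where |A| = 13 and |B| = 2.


In Set, the product A x B is the Cartesian product.
By the universal property, |A x B| = |A| * |B|.
|A x B| = 13 * 2 = 26

26


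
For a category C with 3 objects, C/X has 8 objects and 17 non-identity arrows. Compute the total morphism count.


In the slice category C/X, objects are morphisms to X.
Identity morphisms: 8 (one per object of C/X).
Non-identity morphisms: 17.
Total = 8 + 17 = 25

25


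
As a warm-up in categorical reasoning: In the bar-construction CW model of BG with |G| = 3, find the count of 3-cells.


In the bar-construction CW model of BG, the n-cells are indexed by
n-tuples [g_1|...|g_n] of non-identity elements of G (degenerate
simplices with some g_i = e do not contribute cells), so there are
(|G| - 1)^n n-cells.
For dim = 3 with |G| = 3:
cells = (3 - 1)^3 = 2^3 = 8

8


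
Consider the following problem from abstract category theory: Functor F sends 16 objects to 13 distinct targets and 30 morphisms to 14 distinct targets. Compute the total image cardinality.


The image of F consists of distinct objects and distinct morphisms.
|Im(F)| on objects = 13
|Im(F)| on morphisms = 14
Total image cardinality = 13 + 14 = 27

27


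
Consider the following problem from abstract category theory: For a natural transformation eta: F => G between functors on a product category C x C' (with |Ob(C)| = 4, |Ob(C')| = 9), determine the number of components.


A natural transformation eta: F => G assigns one component morphism per
object of the domain category.
The domain is the product category C x C', so
|Ob(C x C')| = |Ob(C)| * |Ob(C')| = 4 * 9 = 36.
Therefore eta has 36 component morphisms.

36


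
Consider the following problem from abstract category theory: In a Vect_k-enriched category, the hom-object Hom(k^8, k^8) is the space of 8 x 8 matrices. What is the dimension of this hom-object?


In Vect-enriched categories, Hom(k^n, k^m) is the space of m x n matrices.
dim(Hom(k^8, k^8)) = 8 * 8 = 64

64


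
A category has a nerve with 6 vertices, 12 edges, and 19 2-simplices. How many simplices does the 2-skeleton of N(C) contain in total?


The 2-skeleton of the nerve N(C) consists of simplices in dimensions 0, 1, 2:
  |N(C)_0| = 6 (objects)
  |N(C)_1| = 12 (morphisms)
  |N(C)_2| = 19 (composable pairs)
Total = 6 + 12 + 19 = 37

37


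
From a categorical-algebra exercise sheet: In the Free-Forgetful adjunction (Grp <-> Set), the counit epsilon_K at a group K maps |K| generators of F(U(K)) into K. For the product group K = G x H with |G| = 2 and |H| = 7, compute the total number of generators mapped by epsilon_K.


The counit epsilon_K: F(U(K)) -> K of the Free-Forgetful adjunction
maps |K| generators of F(U(K)) into K. For K = G x H (the product group),
|G x H| = |G| * |H|.
Total generators mapped = 2 * 7 = 14.

14


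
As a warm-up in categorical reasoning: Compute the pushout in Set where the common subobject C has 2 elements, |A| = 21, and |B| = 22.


The pushout A +_C B identifies the images of C in A and B.
|A +_C B| = |A| + |B| - |C| (for injections).
= 21 + 22 - 2 = 41

41


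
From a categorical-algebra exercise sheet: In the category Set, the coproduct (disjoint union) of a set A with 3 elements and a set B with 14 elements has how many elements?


In Set, the coproduct A + B is the disjoint union.
|A + B| = |A| + |B| = 3 + 14 = 17

17


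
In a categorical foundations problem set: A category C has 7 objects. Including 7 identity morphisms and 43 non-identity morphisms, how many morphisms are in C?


Each object has an identity morphism, giving 7 identities.
Adding the 43 non-identity morphisms:
Total = 7 + 43 = 50

50


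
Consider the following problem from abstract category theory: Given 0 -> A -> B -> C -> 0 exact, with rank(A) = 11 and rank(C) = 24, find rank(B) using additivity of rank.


For a short exact sequence 0 -> A -> B -> C -> 0,
rank is additive: rank(B) = rank(A) + rank(C).
rank(B) = 11 + 24 = 35

35


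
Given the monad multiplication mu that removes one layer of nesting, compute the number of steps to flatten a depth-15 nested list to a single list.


Each application of mu: T^2 -> T removes one layer of nesting.
Starting at depth 15 (i.e., T^15(X)), we need to reach T(X).
Number of mu applications = 15 - 1 = 14

14


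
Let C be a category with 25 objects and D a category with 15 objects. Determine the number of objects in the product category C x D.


The product category C x D has objects that are pairs (c, d).
Number of pairs = |Ob(C)| * |Ob(D)| = 25 * 15 = 375

375


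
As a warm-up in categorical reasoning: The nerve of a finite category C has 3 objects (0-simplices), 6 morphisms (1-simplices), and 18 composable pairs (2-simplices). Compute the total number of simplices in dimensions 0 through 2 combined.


The 2-skeleton of the nerve N(C) consists of simplices in dimensions 0, 1, 2:
  |N(C)_0| = 3 (objects)
  |N(C)_1| = 6 (morphisms)
  |N(C)_2| = 18 (composable pairs)
Total = 3 + 6 + 18 = 27

27


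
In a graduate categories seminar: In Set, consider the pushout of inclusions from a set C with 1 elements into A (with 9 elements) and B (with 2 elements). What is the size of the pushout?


The pushout A +_C B identifies the images of C in A and B.
|A +_C B| = |A| + |B| - |C| (for injections).
= 9 + 2 - 1 = 10

10


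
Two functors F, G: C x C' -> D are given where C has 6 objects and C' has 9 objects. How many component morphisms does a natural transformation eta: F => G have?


A natural transformation eta: F => G assigns one component morphism per
object of the domain category.
The domain is the product category C x C', so
|Ob(C x C')| = |Ob(C)| * |Ob(C')| = 6 * 9 = 54.
Therefore eta has 54 component morphisms.

54


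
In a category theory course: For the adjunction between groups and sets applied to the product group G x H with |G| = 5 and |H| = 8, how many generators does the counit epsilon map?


The counit epsilon_K: F(U(K)) -> K of the Free-Forgetful adjunction
maps |K| generators of F(U(K)) into K. For K = G x H (the product group),
|G x H| = |G| * |H|.
Total generators mapped = 5 * 8 = 40.

40


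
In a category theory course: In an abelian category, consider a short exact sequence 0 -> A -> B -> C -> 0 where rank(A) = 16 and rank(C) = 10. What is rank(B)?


For a short exact sequence 0 -> A -> B -> C -> 0,
rank is additive: rank(B) = rank(A) + rank(C).
rank(B) = 16 + 10 = 26

26


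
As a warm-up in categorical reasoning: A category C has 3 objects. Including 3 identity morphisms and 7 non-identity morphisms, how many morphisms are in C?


Each object has an identity morphism, giving 3 identities.
Adding the 7 non-identity morphisms:
Total = 3 + 7 = 10

10


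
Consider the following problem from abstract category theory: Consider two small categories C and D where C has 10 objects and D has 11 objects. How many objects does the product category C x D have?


The product category C x D has objects that are pairs (c, d).
Number of pairs = |Ob(C)| * |Ob(D)| = 10 * 11 = 110

110


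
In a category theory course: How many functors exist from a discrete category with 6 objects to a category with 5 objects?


A functor from a discrete category C to D is determined by
where each object maps. Each of the 6 objects of C can map
to any of the 5 objects of D independently.
Number of functors = 5^6 = 15625

15625


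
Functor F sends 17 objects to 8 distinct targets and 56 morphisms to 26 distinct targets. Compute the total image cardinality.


The image of F consists of distinct objects and distinct morphisms.
|Im(F)| on objects = 8
|Im(F)| on morphisms = 26
Total image cardinality = 8 + 26 = 34

34


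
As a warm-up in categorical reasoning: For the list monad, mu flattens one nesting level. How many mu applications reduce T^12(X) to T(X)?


Each application of mu: T^2 -> T removes one layer of nesting.
Starting at depth 12 (i.e., T^12(X)), we need to reach T(X).
Number of mu applications = 12 - 1 = 11

11


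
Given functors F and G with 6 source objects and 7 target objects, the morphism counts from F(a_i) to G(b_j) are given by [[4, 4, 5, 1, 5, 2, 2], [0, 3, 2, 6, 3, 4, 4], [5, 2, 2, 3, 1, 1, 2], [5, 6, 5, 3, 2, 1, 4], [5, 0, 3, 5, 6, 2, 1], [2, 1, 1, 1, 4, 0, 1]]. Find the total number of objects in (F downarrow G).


Objects of (F downarrow G) are triples (a, b, h: F(a)->G(b)).
The count equals the sum of all entries in the hom-matrix.
sum(row 0) = 23
sum(row 1) = 22
sum(row 2) = 16
sum(row 3) = 26
sum(row 4) = 22
sum(row 5) = 10
Grand total = 119

119


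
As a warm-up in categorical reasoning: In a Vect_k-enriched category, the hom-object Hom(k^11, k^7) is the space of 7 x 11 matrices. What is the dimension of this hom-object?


In Vect-enriched categories, Hom(k^n, k^m) is the space of m x n matrices.
dim(Hom(k^11, k^7)) = 7 * 11 = 77

77


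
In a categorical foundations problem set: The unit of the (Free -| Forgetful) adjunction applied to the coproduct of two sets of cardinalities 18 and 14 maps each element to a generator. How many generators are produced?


The unit eta_X: X -> U(F(X)) of the Free-Forgetful adjunction
maps each element of X to a generator of F(X). For X = S + T (disjoint
union in Set), |S + T| = |S| + |T|.
Total mappings = 18 + 14 = 32.

32


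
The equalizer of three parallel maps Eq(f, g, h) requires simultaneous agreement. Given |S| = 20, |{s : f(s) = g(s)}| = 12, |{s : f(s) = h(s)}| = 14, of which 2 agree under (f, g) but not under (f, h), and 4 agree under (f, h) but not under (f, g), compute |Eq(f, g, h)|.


Eq(f, g, h) is the triple-agreement set: points in S where all three
maps take the same value. Using inclusion-exclusion on the pairwise data:
Pair (f, g) agrees on 12 points; pair (f, h) on 14 points.
Points agreeing under (f, g) but not (f, h) = 2; under (f, h) but not (f, g) = 4.
Triple-agreement = agreement-in-(f, g) minus points that agree under (f, g) but not (f, h):
|Eq(f, g, h)| = 12 - 2 = 10
(cross-check via (f, h): 14 - 4 = 10.)

10


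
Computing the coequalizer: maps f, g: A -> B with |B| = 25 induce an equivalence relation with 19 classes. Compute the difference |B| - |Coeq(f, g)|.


The coequalizer Coeq(f, g) = B / ~ has one element per equivalence class.
|B| = 25, |Coeq(f, g)| = 19.
|B| - |Coeq(f, g)| = 25 - 19 = 6.

6


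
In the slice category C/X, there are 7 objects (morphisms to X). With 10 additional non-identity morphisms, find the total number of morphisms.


In the slice category C/X, objects are morphisms to X.
Identity morphisms: 7 (one per object of C/X).
Non-identity morphisms: 10.
Total = 7 + 10 = 17

17


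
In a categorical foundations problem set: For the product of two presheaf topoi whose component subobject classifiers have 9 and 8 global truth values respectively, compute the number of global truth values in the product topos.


In a product of presheaf topoi E_1 x E_2, the subobject classifier
is Omega = Omega_1 x Omega_2 (componentwise), so
|Omega(top)| = |Omega_1(top_1)| * |Omega_2(top_2)|.
= 9 * 8 = 72.

72


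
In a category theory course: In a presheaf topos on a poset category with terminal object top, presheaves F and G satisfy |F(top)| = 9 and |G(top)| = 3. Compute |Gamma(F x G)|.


Global sections of a presheaf on a poset with terminal top satisfy
Gamma(H) ~ H(top). Presheaves admit pointwise products, so
(F x G)(top) = F(top) x G(top) (Cartesian product).
|Gamma(F x G)| = |F(top)| * |G(top)| = 9 * 3 = 27.

27


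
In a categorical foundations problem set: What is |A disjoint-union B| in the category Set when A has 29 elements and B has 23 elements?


In Set, the coproduct A + B is the disjoint union.
|A + B| = |A| + |B| = 29 + 23 = 52

52


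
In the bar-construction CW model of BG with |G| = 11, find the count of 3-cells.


In the bar-construction CW model of BG, the n-cells are indexed by
n-tuples [g_1|...|g_n] of non-identity elements of G (degenerate
simplices with some g_i = e do not contribute cells), so there are
(|G| - 1)^n n-cells.
For dim = 3 with |G| = 11:
cells = (11 - 1)^3 = 10^3 = 1000

1000


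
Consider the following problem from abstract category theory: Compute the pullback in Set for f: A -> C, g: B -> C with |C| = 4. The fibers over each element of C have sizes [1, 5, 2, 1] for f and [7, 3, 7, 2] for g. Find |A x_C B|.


The pullback A x_C B consists of pairs (a, b) with f(a) = g(b).
For each element c in C, the fiber product has |f^-1(c)| * |g^-1(c)| elements.
Summing over C: 1 * 7 + 5 * 3 + 2 * 7 + 1 * 2
= 7 + 15 + 14 + 2 = 38

38


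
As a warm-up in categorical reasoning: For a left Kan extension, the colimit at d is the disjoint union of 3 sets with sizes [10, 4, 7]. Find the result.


Pointwise, the left Kan extension (Lan_F H)(d) is the colimit, indexed
by the comma category (F downarrow d), of H composed with the
projection (F downarrow d) -> C. Here that colimit is given
as a coproduct (disjoint union) of sets, so its cardinality is the
sum of the sizes of the summands.
Coproduct of sets with sizes: 10 + 4 + 7
= 21

21


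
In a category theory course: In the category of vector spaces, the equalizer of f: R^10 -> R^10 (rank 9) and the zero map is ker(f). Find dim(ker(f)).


The equalizer of f and the zero map is ker(f).
By the rank-nullity theorem: dim(ker(f)) = dim(domain) - rank(f).
dim(ker(f)) = 10 - 9 = 1

1


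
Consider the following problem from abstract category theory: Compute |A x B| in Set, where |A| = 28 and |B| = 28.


In Set, the product A x B is the Cartesian product.
By the universal property, |A x B| = |A| * |B|.
|A x B| = 28 * 28 = 784

784


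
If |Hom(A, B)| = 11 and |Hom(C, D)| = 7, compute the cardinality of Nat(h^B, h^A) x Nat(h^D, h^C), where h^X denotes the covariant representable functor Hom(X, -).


By the Yoneda lemma, Nat(h^B, h^A) is isomorphic to Hom(A, B),
so |Nat(h^B, h^A)| = |Hom(A, B)| and |Nat(h^D, h^C)| = |Hom(C, D)|.
|Hom(A, B)| = 11, |Hom(C, D)| = 7.
|Nat(h^B, h^A) x Nat(h^D, h^C)| = 11 * 7 = 77

77


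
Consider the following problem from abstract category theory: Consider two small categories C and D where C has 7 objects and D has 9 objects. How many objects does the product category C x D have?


The product category C x D has objects that are pairs (c, d).
Number of pairs = |Ob(C)| * |Ob(D)| = 7 * 9 = 63

63


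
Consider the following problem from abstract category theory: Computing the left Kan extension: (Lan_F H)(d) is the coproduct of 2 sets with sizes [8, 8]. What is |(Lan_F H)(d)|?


Pointwise, the left Kan extension (Lan_F H)(d) is the colimit, indexed
by the comma category (F downarrow d), of H composed with the
projection (F downarrow d) -> C. Here that colimit is given
as a coproduct (disjoint union) of sets, so its cardinality is the
sum of the sizes of the summands.
Coproduct of sets with sizes: 8 + 8
= 16

16


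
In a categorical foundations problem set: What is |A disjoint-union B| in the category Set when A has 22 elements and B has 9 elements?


In Set, the coproduct A + B is the disjoint union.
|A + B| = |A| + |B| = 22 + 9 = 31

31


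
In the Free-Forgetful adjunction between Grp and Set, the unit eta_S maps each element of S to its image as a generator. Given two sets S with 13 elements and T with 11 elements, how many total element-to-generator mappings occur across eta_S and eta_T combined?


The unit eta_X: X -> U(F(X)) of the Free-Forgetful adjunction
maps each element of X to a generator of F(X). For X = S + T (disjoint
union in Set), |S + T| = |S| + |T|.
Total mappings = 13 + 11 = 24.

24


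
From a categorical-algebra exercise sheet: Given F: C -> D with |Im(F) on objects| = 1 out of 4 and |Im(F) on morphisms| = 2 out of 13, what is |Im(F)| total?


The image of F consists of distinct objects and distinct morphisms.
|Im(F)| on objects = 1
|Im(F)| on morphisms = 2
Total image cardinality = 1 + 2 = 3

3


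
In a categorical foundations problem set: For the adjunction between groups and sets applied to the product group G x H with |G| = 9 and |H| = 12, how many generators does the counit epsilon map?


The counit epsilon_K: F(U(K)) -> K of the Free-Forgetful adjunction
maps |K| generators of F(U(K)) into K. For K = G x H (the product group),
|G x H| = |G| * |H|.
Total generators mapped = 9 * 12 = 108.

108


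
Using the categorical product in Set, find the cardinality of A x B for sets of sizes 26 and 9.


In Set, the product A x B is the Cartesian product.
By the universal property, |A x B| = |A| * |B|.
|A x B| = 26 * 9 = 234

234


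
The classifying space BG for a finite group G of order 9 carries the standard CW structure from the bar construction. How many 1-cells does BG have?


In the bar-construction CW model of BG, the n-cells are indexed by
n-tuples [g_1|...|g_n] of non-identity elements of G (degenerate
simplices with some g_i = e do not contribute cells), so there are
(|G| - 1)^n n-cells.
For dim = 1 with |G| = 9:
cells = (9 - 1)^1 = 8^1 = 8

8


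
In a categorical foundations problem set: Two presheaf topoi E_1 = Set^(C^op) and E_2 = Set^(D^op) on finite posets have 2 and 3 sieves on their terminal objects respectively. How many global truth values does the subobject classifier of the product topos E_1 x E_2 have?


In a product of presheaf topoi E_1 x E_2, the subobject classifier
is Omega = Omega_1 x Omega_2 (componentwise), so
|Omega(top)| = |Omega_1(top_1)| * |Omega_2(top_2)|.
= 2 * 3 = 6.

6


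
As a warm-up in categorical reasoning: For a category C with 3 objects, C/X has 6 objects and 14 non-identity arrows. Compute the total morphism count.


In the slice category C/X, objects are morphisms to X.
Identity morphisms: 6 (one per object of C/X).
Non-identity morphisms: 14.
Total = 6 + 14 = 20

20


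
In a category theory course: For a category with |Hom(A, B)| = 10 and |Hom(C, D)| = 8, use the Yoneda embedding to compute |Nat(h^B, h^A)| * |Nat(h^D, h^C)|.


By the Yoneda lemma, Nat(h^B, h^A) is isomorphic to Hom(A, B),
so |Nat(h^B, h^A)| = |Hom(A, B)| and |Nat(h^D, h^C)| = |Hom(C, D)|.
|Hom(A, B)| = 10, |Hom(C, D)| = 8.
|Nat(h^B, h^A) x Nat(h^D, h^C)| = 10 * 8 = 80

80


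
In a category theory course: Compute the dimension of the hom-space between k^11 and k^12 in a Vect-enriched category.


In Vect-enriched categories, Hom(k^n, k^m) is the space of m x n matrices.
dim(Hom(k^11, k^12)) = 12 * 11 = 132

132


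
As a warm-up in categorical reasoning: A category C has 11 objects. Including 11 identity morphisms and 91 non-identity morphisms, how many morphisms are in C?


Each object has an identity morphism, giving 11 identities.
Adding the 91 non-identity morphisms:
Total = 11 + 91 = 102

102


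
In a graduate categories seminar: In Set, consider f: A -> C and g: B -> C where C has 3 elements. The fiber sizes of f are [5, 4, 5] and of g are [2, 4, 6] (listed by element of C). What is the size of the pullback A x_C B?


The pullback A x_C B consists of pairs (a, b) with f(a) = g(b).
For each element c in C, the fiber product has |f^-1(c)| * |g^-1(c)| elements.
Summing over C: 5 * 2 + 4 * 4 + 5 * 6
= 10 + 16 + 30 = 56

56


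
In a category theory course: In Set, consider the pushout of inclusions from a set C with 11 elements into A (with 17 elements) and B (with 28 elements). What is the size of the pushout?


The pushout A +_C B identifies the images of C in A and B.
|A +_C B| = |A| + |B| - |C| (for injections).
= 17 + 28 - 11 = 34

34


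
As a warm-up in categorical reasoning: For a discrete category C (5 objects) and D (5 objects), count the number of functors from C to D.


A functor from a discrete category C to D is determined by
where each object maps. Each of the 5 objects of C can map
to any of the 5 objects of D independently.
Number of functors = 5^5 = 3125

3125


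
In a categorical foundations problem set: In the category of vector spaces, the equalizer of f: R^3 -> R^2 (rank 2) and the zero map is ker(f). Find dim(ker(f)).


The equalizer of f and the zero map is ker(f).
By the rank-nullity theorem: dim(ker(f)) = dim(domain) - rank(f).
dim(ker(f)) = 3 - 2 = 1

1


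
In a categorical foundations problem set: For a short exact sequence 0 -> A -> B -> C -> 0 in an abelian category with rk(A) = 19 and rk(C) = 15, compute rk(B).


For a short exact sequence 0 -> A -> B -> C -> 0,
rank is additive: rank(B) = rank(A) + rank(C).
rank(B) = 19 + 15 = 34

34


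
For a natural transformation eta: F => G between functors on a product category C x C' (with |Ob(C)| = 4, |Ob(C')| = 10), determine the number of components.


A natural transformation eta: F => G assigns one component morphism per
object of the domain category.
The domain is the product category C x C', so
|Ob(C x C')| = |Ob(C)| * |Ob(C')| = 4 * 10 = 40.
Therefore eta has 40 component morphisms.

40


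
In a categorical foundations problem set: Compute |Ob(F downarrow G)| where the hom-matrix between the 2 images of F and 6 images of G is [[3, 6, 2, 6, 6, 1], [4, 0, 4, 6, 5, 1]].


Objects of (F downarrow G) are triples (a, b, h: F(a)->G(b)).
The count equals the sum of all entries in the hom-matrix.
sum(row 0) = 24
sum(row 1) = 20
Grand total = 44

44


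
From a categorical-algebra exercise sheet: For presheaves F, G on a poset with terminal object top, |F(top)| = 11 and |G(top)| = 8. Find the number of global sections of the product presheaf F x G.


Global sections of a presheaf on a poset with terminal top satisfy
Gamma(H) ~ H(top). Presheaves admit pointwise products, so
(F x G)(top) = F(top) x G(top) (Cartesian product).
|Gamma(F x G)| = |F(top)| * |G(top)| = 11 * 8 = 88.

88


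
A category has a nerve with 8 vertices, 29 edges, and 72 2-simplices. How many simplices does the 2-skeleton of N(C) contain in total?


The 2-skeleton of the nerve N(C) consists of simplices in dimensions 0, 1, 2:
  |N(C)_0| = 8 (objects)
  |N(C)_1| = 29 (morphisms)
  |N(C)_2| = 72 (composable pairs)
Total = 8 + 29 + 72 = 109

109


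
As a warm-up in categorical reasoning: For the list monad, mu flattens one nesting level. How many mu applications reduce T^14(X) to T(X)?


Each application of mu: T^2 -> T removes one layer of nesting.
Starting at depth 14 (i.e., T^14(X)), we need to reach T(X).
Number of mu applications = 14 - 1 = 13

13


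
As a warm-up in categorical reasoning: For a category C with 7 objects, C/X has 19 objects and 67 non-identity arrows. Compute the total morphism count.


In the slice category C/X, objects are morphisms to X.
Identity morphisms: 19 (one per object of C/X).
Non-identity morphisms: 67.
Total = 19 + 67 = 86

86


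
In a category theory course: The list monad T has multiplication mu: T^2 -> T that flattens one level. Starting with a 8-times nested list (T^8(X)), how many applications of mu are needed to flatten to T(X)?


Each application of mu: T^2 -> T removes one layer of nesting.
Starting at depth 8 (i.e., T^8(X)), we need to reach T(X).
Number of mu applications = 8 - 1 = 7

7


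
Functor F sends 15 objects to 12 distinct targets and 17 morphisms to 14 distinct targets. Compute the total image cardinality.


The image of F consists of distinct objects and distinct morphisms.
|Im(F)| on objects = 12
|Im(F)| on morphisms = 14
Total image cardinality = 12 + 14 = 26

26


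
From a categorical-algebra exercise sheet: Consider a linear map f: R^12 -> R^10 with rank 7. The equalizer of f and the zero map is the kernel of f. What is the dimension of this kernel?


The equalizer of f and the zero map is ker(f).
By the rank-nullity theorem: dim(ker(f)) = dim(domain) - rank(f).
dim(ker(f)) = 12 - 7 = 5

5


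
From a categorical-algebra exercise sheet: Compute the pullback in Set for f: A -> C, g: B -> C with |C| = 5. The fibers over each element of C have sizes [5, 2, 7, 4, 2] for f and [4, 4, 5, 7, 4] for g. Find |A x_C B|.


The pullback A x_C B consists of pairs (a, b) with f(a) = g(b).
For each element c in C, the fiber product has |f^-1(c)| * |g^-1(c)| elements.
Summing over C: 5 * 4 + 2 * 4 + 7 * 5 + 4 * 7 + 2 * 4
= 20 + 8 + 35 + 28 + 8 = 99

99


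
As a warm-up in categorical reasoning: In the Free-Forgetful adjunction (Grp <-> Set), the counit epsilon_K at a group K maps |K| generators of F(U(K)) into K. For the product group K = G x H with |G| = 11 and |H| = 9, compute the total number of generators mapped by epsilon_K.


The counit epsilon_K: F(U(K)) -> K of the Free-Forgetful adjunction
maps |K| generators of F(U(K)) into K. For K = G x H (the product group),
|G x H| = |G| * |H|.
Total generators mapped = 11 * 9 = 99.

99


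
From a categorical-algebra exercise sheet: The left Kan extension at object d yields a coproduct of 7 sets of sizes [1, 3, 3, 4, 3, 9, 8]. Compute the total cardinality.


Pointwise, the left Kan extension (Lan_F H)(d) is the colimit, indexed
by the comma category (F downarrow d), of H composed with the
projection (F downarrow d) -> C. Here that colimit is given
as a coproduct (disjoint union) of sets, so its cardinality is the
sum of the sizes of the summands.
Coproduct of sets with sizes: 1 + 3 + 3 + 4 + 3 + 9 + 8
= 31

31


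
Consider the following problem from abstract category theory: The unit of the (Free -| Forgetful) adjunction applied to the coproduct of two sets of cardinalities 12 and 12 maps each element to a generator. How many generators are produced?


The unit eta_X: X -> U(F(X)) of the Free-Forgetful adjunction
maps each element of X to a generator of F(X). For X = S + T (disjoint
union in Set), |S + T| = |S| + |T|.
Total mappings = 12 + 12 = 24.

24


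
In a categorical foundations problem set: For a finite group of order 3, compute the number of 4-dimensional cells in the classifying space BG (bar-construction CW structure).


In the bar-construction CW model of BG, the n-cells are indexed by
n-tuples [g_1|...|g_n] of non-identity elements of G (degenerate
simplices with some g_i = e do not contribute cells), so there are
(|G| - 1)^n n-cells.
For dim = 4 with |G| = 3:
cells = (3 - 1)^4 = 2^4 = 16

16


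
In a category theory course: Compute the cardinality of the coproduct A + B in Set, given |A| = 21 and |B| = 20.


In Set, the coproduct A + B is the disjoint union.
|A + B| = |A| + |B| = 21 + 20 = 41

41


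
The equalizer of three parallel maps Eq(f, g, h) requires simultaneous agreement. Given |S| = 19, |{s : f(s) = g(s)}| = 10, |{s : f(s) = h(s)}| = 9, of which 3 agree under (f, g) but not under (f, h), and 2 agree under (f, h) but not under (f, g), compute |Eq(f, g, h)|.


Eq(f, g, h) is the triple-agreement set: points in S where all three
maps take the same value. Using inclusion-exclusion on the pairwise data:
Pair (f, g) agrees on 10 points; pair (f, h) on 9 points.
Points agreeing under (f, g) but not (f, h) = 3; under (f, h) but not (f, g) = 2.
Triple-agreement = agreement-in-(f, g) minus points that agree under (f, g) but not (f, h):
|Eq(f, g, h)| = 10 - 3 = 7
(cross-check via (f, h): 9 - 2 = 7.)

7


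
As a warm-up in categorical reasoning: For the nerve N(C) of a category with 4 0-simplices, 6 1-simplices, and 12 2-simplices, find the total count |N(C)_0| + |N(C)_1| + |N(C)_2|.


The 2-skeleton of the nerve N(C) consists of simplices in dimensions 0, 1, 2:
  |N(C)_0| = 4 (objects)
  |N(C)_1| = 6 (morphisms)
  |N(C)_2| = 12 (composable pairs)
Total = 4 + 6 + 12 = 22

22


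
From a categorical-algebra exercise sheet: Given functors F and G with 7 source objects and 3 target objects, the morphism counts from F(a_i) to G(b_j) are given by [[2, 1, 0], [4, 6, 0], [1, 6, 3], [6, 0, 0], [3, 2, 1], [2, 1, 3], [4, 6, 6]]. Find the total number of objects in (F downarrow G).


Objects of (F downarrow G) are triples (a, b, h: F(a)->G(b)).
The count equals the sum of all entries in the hom-matrix.
sum(row 0) = 3
sum(row 1) = 10
sum(row 2) = 10
sum(row 3) = 6
sum(row 4) = 6
sum(row 5) = 6
sum(row 6) = 16
Grand total = 57

57


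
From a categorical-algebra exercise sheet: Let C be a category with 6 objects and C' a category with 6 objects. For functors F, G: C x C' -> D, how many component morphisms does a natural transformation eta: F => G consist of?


A natural transformation eta: F => G assigns one component morphism per
object of the domain category.
The domain is the product category C x C', so
|Ob(C x C')| = |Ob(C)| * |Ob(C')| = 6 * 6 = 36.
Therefore eta has 36 component morphisms.

36


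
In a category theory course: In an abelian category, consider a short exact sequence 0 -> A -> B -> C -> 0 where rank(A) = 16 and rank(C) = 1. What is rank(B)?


For a short exact sequence 0 -> A -> B -> C -> 0,
rank is additive: rank(B) = rank(A) + rank(C).
rank(B) = 16 + 1 = 17

17


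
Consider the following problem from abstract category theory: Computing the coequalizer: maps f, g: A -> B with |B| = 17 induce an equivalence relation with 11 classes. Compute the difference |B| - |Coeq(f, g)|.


The coequalizer Coeq(f, g) = B / ~ has one element per equivalence class.
|B| = 17, |Coeq(f, g)| = 11.
|B| - |Coeq(f, g)| = 17 - 11 = 6.

6


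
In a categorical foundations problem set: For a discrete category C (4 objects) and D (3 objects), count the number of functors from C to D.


A functor from a discrete category C to D is determined by
where each object maps. Each of the 4 objects of C can map
to any of the 3 objects of D independently.
Number of functors = 3^4 = 81

81


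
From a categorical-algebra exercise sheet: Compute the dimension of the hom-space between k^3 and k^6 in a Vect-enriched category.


In Vect-enriched categories, Hom(k^n, k^m) is the space of m x n matrices.
dim(Hom(k^3, k^6)) = 6 * 3 = 18

18


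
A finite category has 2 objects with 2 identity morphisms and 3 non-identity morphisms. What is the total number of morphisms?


Each object has an identity morphism, giving 2 identities.
Adding the 3 non-identity morphisms:
Total = 2 + 3 = 5

5


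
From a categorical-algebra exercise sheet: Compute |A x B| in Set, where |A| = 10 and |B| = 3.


In Set, the product A x B is the Cartesian product.
By the universal property, |A x B| = |A| * |B|.
|A x B| = 10 * 3 = 30

30


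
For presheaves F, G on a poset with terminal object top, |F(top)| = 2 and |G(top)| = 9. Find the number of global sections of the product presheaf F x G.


Global sections of a presheaf on a poset with terminal top satisfy
Gamma(H) ~ H(top). Presheaves admit pointwise products, so
(F x G)(top) = F(top) x G(top) (Cartesian product).
|Gamma(F x G)| = |F(top)| * |G(top)| = 2 * 9 = 18.

18


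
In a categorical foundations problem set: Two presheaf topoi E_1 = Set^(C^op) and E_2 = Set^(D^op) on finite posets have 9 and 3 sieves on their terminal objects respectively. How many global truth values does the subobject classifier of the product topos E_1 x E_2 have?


In a product of presheaf topoi E_1 x E_2, the subobject classifier
is Omega = Omega_1 x Omega_2 (componentwise), so
|Omega(top)| = |Omega_1(top_1)| * |Omega_2(top_2)|.
= 9 * 3 = 27.

27


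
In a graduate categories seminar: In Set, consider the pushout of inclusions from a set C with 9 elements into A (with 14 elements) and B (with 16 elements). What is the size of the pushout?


The pushout A +_C B identifies the images of C in A and B.
|A +_C B| = |A| + |B| - |C| (for injections).
= 14 + 16 - 9 = 21

21


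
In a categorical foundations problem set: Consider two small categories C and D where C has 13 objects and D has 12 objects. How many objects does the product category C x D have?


The product category C x D has objects that are pairs (c, d).
Number of pairs = |Ob(C)| * |Ob(D)| = 13 * 12 = 156

156


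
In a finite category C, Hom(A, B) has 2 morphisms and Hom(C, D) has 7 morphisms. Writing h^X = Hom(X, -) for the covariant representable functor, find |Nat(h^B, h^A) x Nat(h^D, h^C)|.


By the Yoneda lemma, Nat(h^B, h^A) is isomorphic to Hom(A, B),
so |Nat(h^B, h^A)| = |Hom(A, B)| and |Nat(h^D, h^C)| = |Hom(C, D)|.
|Hom(A, B)| = 2, |Hom(C, D)| = 7.
|Nat(h^B, h^A) x Nat(h^D, h^C)| = 2 * 7 = 14

14


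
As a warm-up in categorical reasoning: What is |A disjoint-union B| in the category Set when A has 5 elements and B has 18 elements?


In Set, the coproduct A + B is the disjoint union.
|A + B| = |A| + |B| = 5 + 18 = 23

23


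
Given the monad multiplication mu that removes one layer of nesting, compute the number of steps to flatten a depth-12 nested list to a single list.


Each application of mu: T^2 -> T removes one layer of nesting.
Starting at depth 12 (i.e., T^12(X)), we need to reach T(X).
Number of mu applications = 12 - 1 = 11

11


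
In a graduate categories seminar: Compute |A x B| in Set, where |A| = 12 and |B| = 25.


In Set, the product A x B is the Cartesian product.
By the universal property, |A x B| = |A| * |B|.
|A x B| = 12 * 25 = 300

300


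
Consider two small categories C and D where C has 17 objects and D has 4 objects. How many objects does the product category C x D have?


The product category C x D has objects that are pairs (c, d).
Number of pairs = |Ob(C)| * |Ob(D)| = 17 * 4 = 68

68


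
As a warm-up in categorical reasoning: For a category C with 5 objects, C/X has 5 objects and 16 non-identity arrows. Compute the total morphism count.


In the slice category C/X, objects are morphisms to X.
Identity morphisms: 5 (one per object of C/X).
Non-identity morphisms: 16.
Total = 5 + 16 = 21

21


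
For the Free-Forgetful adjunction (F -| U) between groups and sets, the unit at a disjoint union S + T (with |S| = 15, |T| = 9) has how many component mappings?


The unit eta_X: X -> U(F(X)) of the Free-Forgetful adjunction
maps each element of X to a generator of F(X). For X = S + T (disjoint
union in Set), |S + T| = |S| + |T|.
Total mappings = 15 + 9 = 24.

24


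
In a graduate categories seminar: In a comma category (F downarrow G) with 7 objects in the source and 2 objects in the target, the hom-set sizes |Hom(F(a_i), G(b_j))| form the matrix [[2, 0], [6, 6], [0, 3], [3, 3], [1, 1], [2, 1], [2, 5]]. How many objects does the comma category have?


Objects of (F downarrow G) are triples (a, b, h: F(a)->G(b)).
The count equals the sum of all entries in the hom-matrix.
sum(row 0) = 2
sum(row 1) = 12
sum(row 2) = 3
sum(row 3) = 6
sum(row 4) = 2
sum(row 5) = 3
sum(row 6) = 7
Grand total = 35

35


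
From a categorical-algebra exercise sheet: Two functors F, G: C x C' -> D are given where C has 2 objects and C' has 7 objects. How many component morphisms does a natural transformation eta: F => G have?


A natural transformation eta: F => G assigns one component morphism per
object of the domain category.
The domain is the product category C x C', so
|Ob(C x C')| = |Ob(C)| * |Ob(C')| = 2 * 7 = 14.
Therefore eta has 14 component morphisms.

14


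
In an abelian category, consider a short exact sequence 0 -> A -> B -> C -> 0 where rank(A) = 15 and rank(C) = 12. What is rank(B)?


For a short exact sequence 0 -> A -> B -> C -> 0,
rank is additive: rank(B) = rank(A) + rank(C).
rank(B) = 15 + 12 = 27

27


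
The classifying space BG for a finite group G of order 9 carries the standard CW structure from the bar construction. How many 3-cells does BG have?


In the bar-construction CW model of BG, the n-cells are indexed by
n-tuples [g_1|...|g_n] of non-identity elements of G (degenerate
simplices with some g_i = e do not contribute cells), so there are
(|G| - 1)^n n-cells.
For dim = 3 with |G| = 9:
cells = (9 - 1)^3 = 8^3 = 512

512


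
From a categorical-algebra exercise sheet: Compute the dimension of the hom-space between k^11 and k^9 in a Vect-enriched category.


In Vect-enriched categories, Hom(k^n, k^m) is the space of m x n matrices.
dim(Hom(k^11, k^9)) = 9 * 11 = 99

99


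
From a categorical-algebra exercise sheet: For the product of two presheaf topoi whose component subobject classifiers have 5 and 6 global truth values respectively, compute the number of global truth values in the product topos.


In a product of presheaf topoi E_1 x E_2, the subobject classifier
is Omega = Omega_1 x Omega_2 (componentwise), so
|Omega(top)| = |Omega_1(top_1)| * |Omega_2(top_2)|.
= 5 * 6 = 30.

30


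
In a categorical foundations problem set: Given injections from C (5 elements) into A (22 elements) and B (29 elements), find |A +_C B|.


The pushout A +_C B identifies the images of C in A and B.
|A +_C B| = |A| + |B| - |C| (for injections).
= 22 + 29 - 5 = 46

46


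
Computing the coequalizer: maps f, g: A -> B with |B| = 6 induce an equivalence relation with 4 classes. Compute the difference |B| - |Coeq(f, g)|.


The coequalizer Coeq(f, g) = B / ~ has one element per equivalence class.
|B| = 6, |Coeq(f, g)| = 4.
|B| - |Coeq(f, g)| = 6 - 4 = 2.

2


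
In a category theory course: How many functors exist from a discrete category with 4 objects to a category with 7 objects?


A functor from a discrete category C to D is determined by
where each object maps. Each of the 4 objects of C can map
to any of the 7 objects of D independently.
Number of functors = 7^4 = 2401

2401


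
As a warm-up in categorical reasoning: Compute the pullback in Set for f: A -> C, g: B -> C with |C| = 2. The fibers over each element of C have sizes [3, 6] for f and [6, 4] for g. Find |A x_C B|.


The pullback A x_C B consists of pairs (a, b) with f(a) = g(b).
For each element c in C, the fiber product has |f^-1(c)| * |g^-1(c)| elements.
Summing over C: 3 * 6 + 6 * 4
= 18 + 24 = 42

42
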